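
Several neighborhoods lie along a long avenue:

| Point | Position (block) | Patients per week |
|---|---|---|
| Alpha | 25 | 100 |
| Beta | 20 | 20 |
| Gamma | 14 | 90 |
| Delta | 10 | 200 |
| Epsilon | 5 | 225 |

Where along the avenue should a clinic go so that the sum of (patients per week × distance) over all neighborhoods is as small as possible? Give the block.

x = 10

For a sum of weighted absolute distances on a line, the optimum is the weighted median (not the mean). Total weight W = 635; half-weight = 317.5.
Sort by position and accumulate weight:
  block 5 (Epsilon, w=225) → cum 225
  block 10 (Delta, w=200) → cum 425  ≥ 317.5 → median here
  block 14 (Gamma, w=90) → cum 515
  block 20 (Beta, w=20) → cum 535
  block 25 (Alpha, w=100) → cum 635
Optimal location: block 10.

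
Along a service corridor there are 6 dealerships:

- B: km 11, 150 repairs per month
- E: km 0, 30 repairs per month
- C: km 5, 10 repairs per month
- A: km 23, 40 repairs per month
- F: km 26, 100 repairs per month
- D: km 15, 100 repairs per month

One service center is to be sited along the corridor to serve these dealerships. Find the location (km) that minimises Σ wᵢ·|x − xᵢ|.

x = 15

For a sum of weighted absolute distances on a line, the optimum is the weighted median (not the mean). Total weight W = 430; half-weight = 215.
Sort by position and accumulate weight:
  km 0 (E, w=30) → cum 30
  km 5 (C, w=10) → cum 40
  km 11 (B, w=150) → cum 190
  km 15 (D, w=100) → cum 290  ≥ 215 → median here
  km 23 (A, w=40) → cum 330
  km 26 (F, w=100) → cum 430
Optimal location: km 15.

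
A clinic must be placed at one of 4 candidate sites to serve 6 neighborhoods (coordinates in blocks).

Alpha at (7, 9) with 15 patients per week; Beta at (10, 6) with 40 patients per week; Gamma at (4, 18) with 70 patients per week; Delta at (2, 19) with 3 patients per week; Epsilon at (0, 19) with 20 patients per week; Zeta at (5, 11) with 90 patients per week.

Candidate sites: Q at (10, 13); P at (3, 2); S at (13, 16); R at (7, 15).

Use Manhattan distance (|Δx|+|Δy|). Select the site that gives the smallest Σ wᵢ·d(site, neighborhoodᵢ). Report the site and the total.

R, total 1777 blocks

Total weighted distance at each candidate:
  Q (10, 13): total = 2147
  P (3, 2): total = 3239
  S (13, 16): total = 3017
  R (7, 15): total = 1777
Minimum is at R with total 1777 blocks.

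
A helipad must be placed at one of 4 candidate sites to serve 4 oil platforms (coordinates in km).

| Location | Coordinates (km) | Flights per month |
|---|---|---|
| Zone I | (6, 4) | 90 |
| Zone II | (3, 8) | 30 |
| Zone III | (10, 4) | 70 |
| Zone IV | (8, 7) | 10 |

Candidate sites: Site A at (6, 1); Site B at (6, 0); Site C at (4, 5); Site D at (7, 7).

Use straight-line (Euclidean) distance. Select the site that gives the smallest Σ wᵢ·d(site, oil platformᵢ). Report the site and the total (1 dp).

Total weighted distance at each candidate:
  Site A (6, 1): total = 911.7
  Site B (6, 0): total = 1085.1
  Site C (4, 5): total = 766.6
  Site D (7, 7): total = 715.3
Minimum is at Site D with total 715.3 km.

Site D, total 715.3 km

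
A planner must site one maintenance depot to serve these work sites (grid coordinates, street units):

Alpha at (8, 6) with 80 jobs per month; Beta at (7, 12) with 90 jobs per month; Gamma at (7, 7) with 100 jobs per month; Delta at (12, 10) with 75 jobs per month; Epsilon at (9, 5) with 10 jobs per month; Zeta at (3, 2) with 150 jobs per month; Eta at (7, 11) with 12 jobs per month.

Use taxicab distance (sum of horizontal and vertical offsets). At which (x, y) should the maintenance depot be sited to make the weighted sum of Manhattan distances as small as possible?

Manhattan distance separates: Σwᵢ(|x−xᵢ|+|y−yᵢ|) = Σwᵢ|x−xᵢ| + Σwᵢ|y−yᵢ|, so x and y are optimised independently as 1-D weighted medians.
Total weight W = 517; half = 258.5.
x-coordinate, sorted with cumulative weight:
  x=3 (Zeta, w=150) cum 150
  x=7 (Beta, w=90) cum 240
  x=7 (Gamma, w=100) cum 340  ← median
  x=7 (Eta, w=12) cum 352
  x=8 (Alpha, w=80) cum 432
  x=9 (Epsilon, w=10) cum 442
  x=12 (Delta, w=75) cum 517
⇒ x* = 7
y-coordinate, sorted with cumulative weight:
  y=2 (Zeta, w=150) cum 150
  y=5 (Epsilon, w=10) cum 160
  y=6 (Alpha, w=80) cum 240
  y=7 (Gamma, w=100) cum 340  ← median
  y=10 (Delta, w=75) cum 415
  y=11 (Eta, w=12) cum 427
  y=12 (Beta, w=90) cum 517
⇒ y* = 7

(7, 7)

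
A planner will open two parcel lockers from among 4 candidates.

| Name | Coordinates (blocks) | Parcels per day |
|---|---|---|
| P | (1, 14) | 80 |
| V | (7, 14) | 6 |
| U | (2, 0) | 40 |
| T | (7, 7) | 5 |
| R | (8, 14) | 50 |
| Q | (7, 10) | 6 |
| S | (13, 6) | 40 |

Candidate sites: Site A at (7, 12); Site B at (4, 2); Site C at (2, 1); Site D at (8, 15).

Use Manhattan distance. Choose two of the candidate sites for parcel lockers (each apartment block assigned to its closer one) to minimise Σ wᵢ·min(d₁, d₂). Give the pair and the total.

{Site A, Site C}, total 1359

Evaluate every pair (each demand assigned to the nearer of the two):
  {Site A, Site C}: total = 1359
  {Site C, Site D}: total = 1383
  {Site B, Site D}: total = 1458
  {Site A, Site B}: total = 1479
  {Site A, Site D}: total = 1899
  {Site B, Site C}: total = 2676
Best pair: {Site A, Site C} with total 1359.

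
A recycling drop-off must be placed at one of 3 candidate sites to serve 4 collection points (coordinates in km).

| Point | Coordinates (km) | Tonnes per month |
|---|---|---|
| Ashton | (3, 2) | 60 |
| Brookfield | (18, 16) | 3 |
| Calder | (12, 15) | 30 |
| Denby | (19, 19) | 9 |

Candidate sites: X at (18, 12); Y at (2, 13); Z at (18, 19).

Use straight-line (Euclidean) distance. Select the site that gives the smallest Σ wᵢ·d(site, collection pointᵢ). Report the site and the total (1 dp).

Total weighted distance at each candidate:
  X (18, 12): total = 1358.6
  Y (2, 13): total = 1179.7
  Z (18, 19): total = 1594.6
Minimum is at Y with total 1179.7 km.

Y, total 1179.7 km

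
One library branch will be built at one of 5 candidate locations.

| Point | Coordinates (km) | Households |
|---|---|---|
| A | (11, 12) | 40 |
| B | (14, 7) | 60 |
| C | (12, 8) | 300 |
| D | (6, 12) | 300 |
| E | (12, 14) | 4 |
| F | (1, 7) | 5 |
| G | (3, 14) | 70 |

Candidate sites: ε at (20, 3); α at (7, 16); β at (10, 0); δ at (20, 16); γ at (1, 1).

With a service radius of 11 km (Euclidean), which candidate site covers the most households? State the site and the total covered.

Coverage radius r = 11 km; a point is covered iff (Δx)²+(Δy)² ≤ 11² = 121.
  ε (20, 3): covers {B, C} → 360
  α (7, 16): covers {A, C, D, E, F, G} → 719
  β (10, 0): covers {B, C} → 360
  δ (20, 16): covers {A, B, E} → 104
  γ (1, 1): covers {F} → 5
Maximum coverage at α: 719 households.

α, covering 719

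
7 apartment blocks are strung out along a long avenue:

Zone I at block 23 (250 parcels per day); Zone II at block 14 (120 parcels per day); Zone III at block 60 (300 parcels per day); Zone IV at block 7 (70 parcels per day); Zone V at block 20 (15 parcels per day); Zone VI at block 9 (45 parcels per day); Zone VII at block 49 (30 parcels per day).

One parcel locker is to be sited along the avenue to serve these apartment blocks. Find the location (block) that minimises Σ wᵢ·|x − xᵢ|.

x = 23

For a sum of weighted absolute distances on a line, the optimum is the weighted median (not the mean). Total weight W = 830; half-weight = 415.
Sort by position and accumulate weight:
  block 7 (Zone IV, w=70) → cum 70
  block 9 (Zone VI, w=45) → cum 115
  block 14 (Zone II, w=120) → cum 235
  block 20 (Zone V, w=15) → cum 250
  block 23 (Zone I, w=250) → cum 500  ≥ 415 → median here
  block 49 (Zone VII, w=30) → cum 530
  block 60 (Zone III, w=300) → cum 830
Optimal location: block 23.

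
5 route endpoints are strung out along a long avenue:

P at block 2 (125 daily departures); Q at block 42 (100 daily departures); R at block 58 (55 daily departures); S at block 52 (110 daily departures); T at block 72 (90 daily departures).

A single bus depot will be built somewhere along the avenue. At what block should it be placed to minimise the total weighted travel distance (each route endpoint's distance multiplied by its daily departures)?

For a sum of weighted absolute distances on a line, the optimum is the weighted median (not the mean). Total weight W = 480; half-weight = 240.
Sort by position and accumulate weight:
  block 2 (P, w=125) → cum 125
  block 42 (Q, w=100) → cum 225
  block 52 (S, w=110) → cum 335  ≥ 240 → median here
  block 58 (R, w=55) → cum 390
  block 72 (T, w=90) → cum 480
Optimal location: block 52.

x = 52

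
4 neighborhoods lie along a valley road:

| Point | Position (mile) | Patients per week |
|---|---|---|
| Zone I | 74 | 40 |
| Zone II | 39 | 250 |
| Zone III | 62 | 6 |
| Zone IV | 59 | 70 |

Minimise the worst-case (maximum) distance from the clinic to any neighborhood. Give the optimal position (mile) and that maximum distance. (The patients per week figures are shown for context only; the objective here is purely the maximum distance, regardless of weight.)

The 1-center on a line is the midpoint of the two extreme points: leftmost at 39, rightmost at 74.
Optimal location = (39 + 74)/2 = 56.5; maximum distance = (74 − 39)/2 = 17.5.

location 56.5, max distance 17.5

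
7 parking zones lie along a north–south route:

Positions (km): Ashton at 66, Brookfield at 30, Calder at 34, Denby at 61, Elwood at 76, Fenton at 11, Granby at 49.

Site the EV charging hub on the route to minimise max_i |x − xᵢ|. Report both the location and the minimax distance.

location 43.5, max distance 32.5

The 1-center on a line is the midpoint of the two extreme points: leftmost at 11, rightmost at 76.
Optimal location = (11 + 76)/2 = 43.5; maximum distance = (76 − 11)/2 = 32.5.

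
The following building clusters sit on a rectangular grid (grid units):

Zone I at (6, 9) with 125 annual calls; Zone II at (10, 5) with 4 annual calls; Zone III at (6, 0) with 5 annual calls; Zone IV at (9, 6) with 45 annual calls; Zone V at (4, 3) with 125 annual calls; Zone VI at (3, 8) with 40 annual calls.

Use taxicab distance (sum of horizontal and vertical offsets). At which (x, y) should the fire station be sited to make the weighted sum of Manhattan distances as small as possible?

Manhattan distance separates: Σwᵢ(|x−xᵢ|+|y−yᵢ|) = Σwᵢ|x−xᵢ| + Σwᵢ|y−yᵢ|, so x and y are optimised independently as 1-D weighted medians.
Total weight W = 344; half = 172.
x-coordinate, sorted with cumulative weight:
  x=3 (Zone VI, w=40) cum 40
  x=4 (Zone V, w=125) cum 165
  x=6 (Zone I, w=125) cum 290  ← median
  x=6 (Zone III, w=5) cum 295
  x=9 (Zone IV, w=45) cum 340
  x=10 (Zone II, w=4) cum 344
⇒ x* = 6
y-coordinate, sorted with cumulative weight:
  y=0 (Zone III, w=5) cum 5
  y=3 (Zone V, w=125) cum 130
  y=5 (Zone II, w=4) cum 134
  y=6 (Zone IV, w=45) cum 179  ← median
  y=8 (Zone VI, w=40) cum 219
  y=9 (Zone I, w=125) cum 344
⇒ y* = 6

(6, 6)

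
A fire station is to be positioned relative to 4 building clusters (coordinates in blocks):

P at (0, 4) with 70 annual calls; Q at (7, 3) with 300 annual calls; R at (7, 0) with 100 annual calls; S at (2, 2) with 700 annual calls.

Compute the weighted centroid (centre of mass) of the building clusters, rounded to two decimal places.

(3.59, 2.21)

The minimiser of Σwᵢ‖p−pᵢ‖² is the weighted centroid p* = (Σwᵢpᵢ)/(Σwᵢ).
Σwᵢ = 1170.
Σwᵢxᵢ = 70·0 + 300·7 + 100·7 + 700·2 = 4200.
Σwᵢyᵢ = 70·4 + 300·3 + 100·0 + 700·2 = 2580.
x* = 4200/1170 = 3.59, y* = 2580/1170 = 2.21.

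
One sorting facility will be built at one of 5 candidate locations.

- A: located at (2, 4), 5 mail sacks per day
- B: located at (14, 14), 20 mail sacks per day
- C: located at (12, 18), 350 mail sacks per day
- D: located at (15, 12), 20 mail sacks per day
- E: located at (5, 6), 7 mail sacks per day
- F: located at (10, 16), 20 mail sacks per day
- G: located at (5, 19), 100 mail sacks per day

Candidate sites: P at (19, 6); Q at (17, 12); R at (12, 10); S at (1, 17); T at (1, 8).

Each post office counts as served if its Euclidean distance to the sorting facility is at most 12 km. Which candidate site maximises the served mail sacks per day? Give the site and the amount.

R, covering 522

Coverage radius r = 12 km; a point is covered iff (Δx)²+(Δy)² ≤ 12² = 144.
  P (19, 6): covers {B, D} → 40
  Q (17, 12): covers {B, C, D, F} → 410
  R (12, 10): covers {A, B, C, D, E, F, G} → 522
  S (1, 17): covers {C, E, F, G} → 477
  T (1, 8): covers {A, E, G} → 112
Maximum coverage at R: 522 mail sacks per day.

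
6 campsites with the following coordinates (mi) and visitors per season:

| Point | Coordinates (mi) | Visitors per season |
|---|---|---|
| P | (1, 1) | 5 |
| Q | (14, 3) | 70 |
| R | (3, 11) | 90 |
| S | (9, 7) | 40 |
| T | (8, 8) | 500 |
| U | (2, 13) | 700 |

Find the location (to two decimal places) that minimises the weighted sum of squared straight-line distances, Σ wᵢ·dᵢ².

(4.99, 10.38)

The minimiser of Σwᵢ‖p−pᵢ‖² is the weighted centroid p* = (Σwᵢpᵢ)/(Σwᵢ).
Σwᵢ = 1405.
Σwᵢxᵢ = 5·1 + 70·14 + 90·3 + 40·9 + 500·8 + 700·2 = 7015.
Σwᵢyᵢ = 5·1 + 70·3 + 90·11 + 40·7 + 500·8 + 700·13 = 14585.
x* = 7015/1405 = 4.99, y* = 14585/1405 = 10.38.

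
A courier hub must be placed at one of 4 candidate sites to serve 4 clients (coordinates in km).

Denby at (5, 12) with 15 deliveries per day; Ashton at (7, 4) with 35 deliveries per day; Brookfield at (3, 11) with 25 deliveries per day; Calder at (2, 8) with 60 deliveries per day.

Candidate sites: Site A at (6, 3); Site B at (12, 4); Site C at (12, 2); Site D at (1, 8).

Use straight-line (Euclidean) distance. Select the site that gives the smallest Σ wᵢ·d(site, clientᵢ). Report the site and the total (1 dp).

Total weighted distance at each candidate:
  Site A (6, 3): total = 783.1
  Site B (12, 4): total = 1265.7
  Site C (12, 2): total = 1389.5
  Site D (1, 8): total = 487.4
Minimum is at Site D with total 487.4 km.

Site D, total 487.4 km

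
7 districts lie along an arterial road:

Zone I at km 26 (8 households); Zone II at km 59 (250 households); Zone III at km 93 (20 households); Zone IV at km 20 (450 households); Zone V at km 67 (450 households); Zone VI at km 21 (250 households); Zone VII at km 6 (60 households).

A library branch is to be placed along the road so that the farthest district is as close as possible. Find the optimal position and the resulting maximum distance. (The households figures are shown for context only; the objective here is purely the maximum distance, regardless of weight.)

The 1-center on a line is the midpoint of the two extreme points: leftmost at 6, rightmost at 93.
Optimal location = (6 + 93)/2 = 49.5; maximum distance = (93 − 6)/2 = 43.5.

location 49.5, max distance 43.5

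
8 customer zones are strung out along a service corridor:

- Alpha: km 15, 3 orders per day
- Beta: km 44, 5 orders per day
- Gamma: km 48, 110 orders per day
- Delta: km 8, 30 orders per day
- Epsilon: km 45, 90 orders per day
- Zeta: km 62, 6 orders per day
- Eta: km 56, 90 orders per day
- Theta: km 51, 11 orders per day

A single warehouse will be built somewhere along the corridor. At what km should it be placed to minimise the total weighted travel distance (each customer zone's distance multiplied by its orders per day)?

x = 48

For a sum of weighted absolute distances on a line, the optimum is the weighted median (not the mean). Total weight W = 345; half-weight = 172.5.
Sort by position and accumulate weight:
  km 8 (Delta, w=30) → cum 30
  km 15 (Alpha, w=3) → cum 33
  km 44 (Beta, w=5) → cum 38
  km 45 (Epsilon, w=90) → cum 128
  km 48 (Gamma, w=110) → cum 238  ≥ 172.5 → median here
  km 51 (Theta, w=11) → cum 249
  km 56 (Eta, w=90) → cum 339
  km 62 (Zeta, w=6) → cum 345
Optimal location: km 48.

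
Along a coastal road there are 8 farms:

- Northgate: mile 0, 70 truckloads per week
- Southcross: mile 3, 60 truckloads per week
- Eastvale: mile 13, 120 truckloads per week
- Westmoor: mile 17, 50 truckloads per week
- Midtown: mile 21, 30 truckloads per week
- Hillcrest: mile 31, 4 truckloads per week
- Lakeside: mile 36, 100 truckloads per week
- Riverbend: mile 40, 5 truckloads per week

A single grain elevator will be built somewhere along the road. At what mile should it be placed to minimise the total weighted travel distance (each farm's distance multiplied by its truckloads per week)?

x = 13

For a sum of weighted absolute distances on a line, the optimum is the weighted median (not the mean). Total weight W = 439; half-weight = 219.5.
Sort by position and accumulate weight:
  mile 0 (Northgate, w=70) → cum 70
  mile 3 (Southcross, w=60) → cum 130
  mile 13 (Eastvale, w=120) → cum 250  ≥ 219.5 → median here
  mile 17 (Westmoor, w=50) → cum 300
  mile 21 (Midtown, w=30) → cum 330
  mile 31 (Hillcrest, w=4) → cum 334
  mile 36 (Lakeside, w=100) → cum 434
  mile 40 (Riverbend, w=5) → cum 439
Optimal location: mile 13.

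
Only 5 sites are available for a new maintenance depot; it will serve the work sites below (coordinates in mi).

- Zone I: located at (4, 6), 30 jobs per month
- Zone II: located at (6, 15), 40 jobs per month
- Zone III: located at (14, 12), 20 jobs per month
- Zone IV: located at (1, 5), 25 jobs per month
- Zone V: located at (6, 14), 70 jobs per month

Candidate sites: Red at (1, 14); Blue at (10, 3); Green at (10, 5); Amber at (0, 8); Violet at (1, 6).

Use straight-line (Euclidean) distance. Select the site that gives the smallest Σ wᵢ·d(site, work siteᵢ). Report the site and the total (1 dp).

Red, total 1298.3 mi

Total weighted distance at each candidate:
  Red (1, 14): total = 1298.3
  Blue (10, 3): total = 1954.0
  Green (10, 5): total = 1689.0
  Amber (0, 8): total = 1467.2
  Violet (1, 6): total = 1473.6
Minimum is at Red with total 1298.3 mi.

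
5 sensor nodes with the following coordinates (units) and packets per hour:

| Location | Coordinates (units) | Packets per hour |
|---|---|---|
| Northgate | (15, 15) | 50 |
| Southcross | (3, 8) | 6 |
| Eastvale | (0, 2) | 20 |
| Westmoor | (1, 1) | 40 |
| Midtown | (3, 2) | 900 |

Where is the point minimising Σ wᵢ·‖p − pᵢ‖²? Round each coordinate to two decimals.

(3.45, 2.64)

The minimiser of Σwᵢ‖p−pᵢ‖² is the weighted centroid p* = (Σwᵢpᵢ)/(Σwᵢ).
Σwᵢ = 1016.
Σwᵢxᵢ = 50·15 + 6·3 + 20·0 + 40·1 + 900·3 = 3508.
Σwᵢyᵢ = 50·15 + 6·8 + 20·2 + 40·1 + 900·2 = 2678.
x* = 3508/1016 = 3.45, y* = 2678/1016 = 2.64.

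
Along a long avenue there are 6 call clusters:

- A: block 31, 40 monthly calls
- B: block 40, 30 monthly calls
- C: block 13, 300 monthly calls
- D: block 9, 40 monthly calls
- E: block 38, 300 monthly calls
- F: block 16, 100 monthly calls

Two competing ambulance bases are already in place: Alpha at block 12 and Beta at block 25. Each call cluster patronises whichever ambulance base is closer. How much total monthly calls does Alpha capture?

The indifferent point is the midpoint (12+25)/2 = 18.5; call clusters left of it (closer to Alpha at 12) go to Alpha, those right go to Beta.
  D at 9 (w=40) → Alpha
  C at 13 (w=300) → Alpha
  F at 16 (w=100) → Alpha
  A at 31 (w=40) → Beta
  E at 38 (w=300) → Beta
  B at 40 (w=30) → Beta
Alpha captures 440; Beta captures 370.

440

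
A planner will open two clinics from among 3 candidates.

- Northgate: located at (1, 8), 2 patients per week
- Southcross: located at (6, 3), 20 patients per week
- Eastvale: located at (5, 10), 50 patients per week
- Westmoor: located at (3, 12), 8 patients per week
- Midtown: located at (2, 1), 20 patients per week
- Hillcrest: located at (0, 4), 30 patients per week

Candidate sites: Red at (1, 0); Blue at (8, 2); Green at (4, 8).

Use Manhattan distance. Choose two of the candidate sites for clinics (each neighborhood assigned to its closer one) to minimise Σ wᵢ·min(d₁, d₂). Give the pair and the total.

Evaluate every pair (each demand assigned to the nearer of the two):
  {Red, Green}: total = 526
  {Blue, Green}: total = 636
  {Red, Blue}: total = 928
Best pair: {Red, Green} with total 526.

{Red, Green}, total 526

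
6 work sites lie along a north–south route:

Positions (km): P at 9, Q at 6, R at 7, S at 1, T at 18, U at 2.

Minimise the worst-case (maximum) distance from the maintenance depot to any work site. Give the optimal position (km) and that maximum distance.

location 9.5, max distance 8.5

The 1-center on a line is the midpoint of the two extreme points: leftmost at 1, rightmost at 18.
Optimal location = (1 + 18)/2 = 9.5; maximum distance = (18 − 1)/2 = 8.5.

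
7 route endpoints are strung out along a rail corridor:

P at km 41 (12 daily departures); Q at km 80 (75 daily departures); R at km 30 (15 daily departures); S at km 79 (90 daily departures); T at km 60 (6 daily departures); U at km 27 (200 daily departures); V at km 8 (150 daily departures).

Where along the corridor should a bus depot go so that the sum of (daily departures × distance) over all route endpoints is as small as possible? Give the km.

For a sum of weighted absolute distances on a line, the optimum is the weighted median (not the mean). Total weight W = 548; half-weight = 274.
Sort by position and accumulate weight:
  km 8 (V, w=150) → cum 150
  km 27 (U, w=200) → cum 350  ≥ 274 → median here
  km 30 (R, w=15) → cum 365
  km 41 (P, w=12) → cum 377
  km 60 (T, w=6) → cum 383
  km 79 (S, w=90) → cum 473
  km 80 (Q, w=75) → cum 548
Optimal location: km 27.

x = 27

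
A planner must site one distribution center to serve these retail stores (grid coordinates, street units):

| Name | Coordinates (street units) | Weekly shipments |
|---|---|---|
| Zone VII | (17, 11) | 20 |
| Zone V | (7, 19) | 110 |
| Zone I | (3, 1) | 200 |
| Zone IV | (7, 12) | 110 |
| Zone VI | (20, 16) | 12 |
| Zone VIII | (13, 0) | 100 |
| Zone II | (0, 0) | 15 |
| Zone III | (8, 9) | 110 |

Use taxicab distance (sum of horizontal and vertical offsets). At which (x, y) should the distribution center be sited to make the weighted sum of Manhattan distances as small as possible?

(7, 9)

Manhattan distance separates: Σwᵢ(|x−xᵢ|+|y−yᵢ|) = Σwᵢ|x−xᵢ| + Σwᵢ|y−yᵢ|, so x and y are optimised independently as 1-D weighted medians.
Total weight W = 677; half = 338.5.
x-coordinate, sorted with cumulative weight:
  x=0 (Zone II, w=15) cum 15
  x=3 (Zone I, w=200) cum 215
  x=7 (Zone V, w=110) cum 325
  x=7 (Zone IV, w=110) cum 435  ← median
  x=8 (Zone III, w=110) cum 545
  x=13 (Zone VIII, w=100) cum 645
  x=17 (Zone VII, w=20) cum 665
  x=20 (Zone VI, w=12) cum 677
⇒ x* = 7
y-coordinate, sorted with cumulative weight:
  y=0 (Zone VIII, w=100) cum 100
  y=0 (Zone II, w=15) cum 115
  y=1 (Zone I, w=200) cum 315
  y=9 (Zone III, w=110) cum 425  ← median
  y=11 (Zone VII, w=20) cum 445
  y=12 (Zone IV, w=110) cum 555
  y=16 (Zone VI, w=12) cum 567
  y=19 (Zone V, w=110) cum 677
⇒ y* = 9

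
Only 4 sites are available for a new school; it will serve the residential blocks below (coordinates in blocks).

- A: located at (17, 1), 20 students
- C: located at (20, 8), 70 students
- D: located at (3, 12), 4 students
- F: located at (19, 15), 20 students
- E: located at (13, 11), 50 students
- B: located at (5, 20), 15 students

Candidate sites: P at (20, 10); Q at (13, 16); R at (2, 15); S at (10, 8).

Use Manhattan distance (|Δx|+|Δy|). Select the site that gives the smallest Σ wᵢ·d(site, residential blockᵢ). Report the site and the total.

P, total 1351 blocks

Total weighted distance at each candidate:
  P (20, 10): total = 1351
  Q (13, 16): total = 2056
  R (2, 15): total = 3556
  S (10, 8): total = 1899
Minimum is at P with total 1351 blocks.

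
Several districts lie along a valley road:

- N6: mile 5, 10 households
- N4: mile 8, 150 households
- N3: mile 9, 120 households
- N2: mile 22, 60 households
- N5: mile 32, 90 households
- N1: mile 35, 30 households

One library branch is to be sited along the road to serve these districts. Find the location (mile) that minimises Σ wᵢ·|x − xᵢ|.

x = 9

For a sum of weighted absolute distances on a line, the optimum is the weighted median (not the mean). Total weight W = 460; half-weight = 230.
Sort by position and accumulate weight:
  mile 5 (N6, w=10) → cum 10
  mile 8 (N4, w=150) → cum 160
  mile 9 (N3, w=120) → cum 280  ≥ 230 → median here
  mile 22 (N2, w=60) → cum 340
  mile 32 (N5, w=90) → cum 430
  mile 35 (N1, w=30) → cum 460
Optimal location: mile 9.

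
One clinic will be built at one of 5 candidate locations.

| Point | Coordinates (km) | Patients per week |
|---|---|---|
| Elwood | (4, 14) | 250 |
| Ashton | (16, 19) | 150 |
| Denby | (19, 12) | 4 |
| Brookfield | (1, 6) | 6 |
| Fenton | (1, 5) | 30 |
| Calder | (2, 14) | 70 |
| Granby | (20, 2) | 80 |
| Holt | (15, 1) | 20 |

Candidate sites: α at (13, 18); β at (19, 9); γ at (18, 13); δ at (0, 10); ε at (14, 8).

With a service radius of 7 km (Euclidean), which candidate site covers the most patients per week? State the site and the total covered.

Coverage radius r = 7 km; a point is covered iff (Δx)²+(Δy)² ≤ 7² = 49.
  α (13, 18): covers {Ashton} → 150
  β (19, 9): covers {Denby} → 4
  γ (18, 13): covers {Ashton, Denby} → 154
  δ (0, 10): covers {Elwood, Brookfield, Fenton, Calder} → 356
  ε (14, 8): covers {Denby} → 4
Maximum coverage at δ: 356 patients per week.

δ, covering 356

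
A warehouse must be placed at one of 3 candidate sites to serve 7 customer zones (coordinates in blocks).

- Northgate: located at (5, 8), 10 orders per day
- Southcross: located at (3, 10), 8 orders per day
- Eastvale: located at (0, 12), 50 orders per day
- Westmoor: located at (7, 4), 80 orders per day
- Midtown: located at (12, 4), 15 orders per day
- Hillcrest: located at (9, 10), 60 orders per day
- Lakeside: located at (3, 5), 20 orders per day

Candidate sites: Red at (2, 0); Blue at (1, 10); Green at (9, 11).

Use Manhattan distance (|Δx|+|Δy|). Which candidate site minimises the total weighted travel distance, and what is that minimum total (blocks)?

Green, total 1796 blocks

Total weighted distance at each candidate:
  Red (2, 0): total = 2968
  Blue (1, 10): total = 2061
  Green (9, 11): total = 1796
Minimum is at Green with total 1796 blocks.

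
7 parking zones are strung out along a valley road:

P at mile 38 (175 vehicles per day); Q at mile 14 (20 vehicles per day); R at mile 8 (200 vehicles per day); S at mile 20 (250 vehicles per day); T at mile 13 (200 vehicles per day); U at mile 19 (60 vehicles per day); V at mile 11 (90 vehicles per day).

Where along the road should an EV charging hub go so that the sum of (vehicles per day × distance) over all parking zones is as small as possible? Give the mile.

x = 14

For a sum of weighted absolute distances on a line, the optimum is the weighted median (not the mean). Total weight W = 995; half-weight = 497.5.
Sort by position and accumulate weight:
  mile 8 (R, w=200) → cum 200
  mile 11 (V, w=90) → cum 290
  mile 13 (T, w=200) → cum 490
  mile 14 (Q, w=20) → cum 510  ≥ 497.5 → median here
  mile 19 (U, w=60) → cum 570
  mile 20 (S, w=250) → cum 820
  mile 38 (P, w=175) → cum 995
Optimal location: mile 14.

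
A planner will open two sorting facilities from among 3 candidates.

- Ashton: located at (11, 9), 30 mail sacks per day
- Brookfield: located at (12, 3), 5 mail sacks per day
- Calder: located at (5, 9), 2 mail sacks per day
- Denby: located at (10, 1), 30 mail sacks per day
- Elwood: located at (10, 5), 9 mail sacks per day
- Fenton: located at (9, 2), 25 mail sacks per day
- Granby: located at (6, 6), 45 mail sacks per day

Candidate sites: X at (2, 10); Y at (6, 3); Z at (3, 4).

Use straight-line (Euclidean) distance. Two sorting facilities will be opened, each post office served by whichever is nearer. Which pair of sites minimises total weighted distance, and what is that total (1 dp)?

Evaluate every pair (each demand assigned to the nearer of the two):
  {X, Y}: total = 659.1
  {Y, Z}: total = 663.5
  {X, Z}: total = 935.7
Best pair: {X, Y} with total 659.1.

{X, Y}, total 659.1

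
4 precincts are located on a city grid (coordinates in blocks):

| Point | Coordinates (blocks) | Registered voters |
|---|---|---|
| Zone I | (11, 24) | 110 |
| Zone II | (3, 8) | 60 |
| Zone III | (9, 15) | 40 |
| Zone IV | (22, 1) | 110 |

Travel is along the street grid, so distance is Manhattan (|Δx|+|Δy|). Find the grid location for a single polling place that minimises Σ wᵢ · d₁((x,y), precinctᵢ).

(11, 8)

Manhattan distance separates: Σwᵢ(|x−xᵢ|+|y−yᵢ|) = Σwᵢ|x−xᵢ| + Σwᵢ|y−yᵢ|, so x and y are optimised independently as 1-D weighted medians.
Total weight W = 320; half = 160.
x-coordinate, sorted with cumulative weight:
  x=3 (Zone II, w=60) cum 60
  x=9 (Zone III, w=40) cum 100
  x=11 (Zone I, w=110) cum 210  ← median
  x=22 (Zone IV, w=110) cum 320
⇒ x* = 11
y-coordinate, sorted with cumulative weight:
  y=1 (Zone IV, w=110) cum 110
  y=8 (Zone II, w=60) cum 170  ← median
  y=15 (Zone III, w=40) cum 210
  y=24 (Zone I, w=110) cum 320
⇒ y* = 8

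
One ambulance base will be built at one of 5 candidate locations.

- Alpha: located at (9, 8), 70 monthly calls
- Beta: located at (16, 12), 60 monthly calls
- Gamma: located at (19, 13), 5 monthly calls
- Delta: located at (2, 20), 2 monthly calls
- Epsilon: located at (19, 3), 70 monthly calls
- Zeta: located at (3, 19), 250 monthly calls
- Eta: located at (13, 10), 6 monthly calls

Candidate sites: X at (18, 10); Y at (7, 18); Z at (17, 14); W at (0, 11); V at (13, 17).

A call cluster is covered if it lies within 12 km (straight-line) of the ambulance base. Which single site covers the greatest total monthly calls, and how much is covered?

V, covering 393

Coverage radius r = 12 km; a point is covered iff (Δx)²+(Δy)² ≤ 12² = 144.
  X (18, 10): covers {Alpha, Beta, Gamma, Epsilon, Eta} → 211
  Y (7, 18): covers {Alpha, Beta, Delta, Zeta, Eta} → 388
  Z (17, 14): covers {Alpha, Beta, Gamma, Epsilon, Eta} → 211
  W (0, 11): covers {Alpha, Delta, Zeta} → 322
  V (13, 17): covers {Alpha, Beta, Gamma, Delta, Zeta, Eta} → 393
Maximum coverage at V: 393 monthly calls.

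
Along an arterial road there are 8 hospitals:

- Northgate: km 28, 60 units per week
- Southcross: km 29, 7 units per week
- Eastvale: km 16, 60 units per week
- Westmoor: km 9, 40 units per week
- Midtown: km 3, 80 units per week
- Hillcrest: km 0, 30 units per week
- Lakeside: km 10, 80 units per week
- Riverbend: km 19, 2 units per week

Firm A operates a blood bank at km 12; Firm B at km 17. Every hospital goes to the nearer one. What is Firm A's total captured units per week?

230

The indifferent point is the midpoint (12+17)/2 = 14.5; hospitals left of it (closer to Firm A at 12) go to Firm A, those right go to Firm B.
  Hillcrest at 0 (w=30) → Firm A
  Midtown at 3 (w=80) → Firm A
  Westmoor at 9 (w=40) → Firm A
  Lakeside at 10 (w=80) → Firm A
  Eastvale at 16 (w=60) → Firm B
  Riverbend at 19 (w=2) → Firm B
  Northgate at 28 (w=60) → Firm B
  Southcross at 29 (w=7) → Firm B
Firm A captures 230; Firm B captures 129.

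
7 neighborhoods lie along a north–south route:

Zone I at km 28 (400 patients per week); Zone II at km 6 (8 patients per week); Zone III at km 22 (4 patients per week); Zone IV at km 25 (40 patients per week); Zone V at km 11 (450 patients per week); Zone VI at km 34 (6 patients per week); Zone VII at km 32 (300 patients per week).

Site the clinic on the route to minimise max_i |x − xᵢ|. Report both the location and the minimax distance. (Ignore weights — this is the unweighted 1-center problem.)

The 1-center on a line is the midpoint of the two extreme points: leftmost at 6, rightmost at 34.
Optimal location = (6 + 34)/2 = 20; maximum distance = (34 − 6)/2 = 14.

location 20, max distance 14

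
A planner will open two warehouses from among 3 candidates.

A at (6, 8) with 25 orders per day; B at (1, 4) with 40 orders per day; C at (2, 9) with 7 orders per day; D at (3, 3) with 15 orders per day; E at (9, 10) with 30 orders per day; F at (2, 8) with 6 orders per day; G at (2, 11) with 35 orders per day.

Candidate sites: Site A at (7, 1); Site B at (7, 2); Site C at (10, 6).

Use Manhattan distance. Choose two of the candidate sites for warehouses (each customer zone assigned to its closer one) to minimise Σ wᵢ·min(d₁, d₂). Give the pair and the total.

{Site B, Site C}, total 1287

Evaluate every pair (each demand assigned to the nearer of the two):
  {Site B, Site C}: total = 1287
  {Site A, Site C}: total = 1342
  {Site A, Site B}: total = 1510
Best pair: {Site B, Site C} with total 1287.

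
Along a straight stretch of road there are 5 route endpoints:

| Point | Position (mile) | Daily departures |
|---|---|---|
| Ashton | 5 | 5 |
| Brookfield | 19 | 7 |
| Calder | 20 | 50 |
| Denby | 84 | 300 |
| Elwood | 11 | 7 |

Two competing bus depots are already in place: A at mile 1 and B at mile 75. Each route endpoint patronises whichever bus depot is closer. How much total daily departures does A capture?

69

The indifferent point is the midpoint (1+75)/2 = 38; route endpoints left of it (closer to A at 1) go to A, those right go to B.
  Ashton at 5 (w=5) → A
  Elwood at 11 (w=7) → A
  Brookfield at 19 (w=7) → A
  Calder at 20 (w=50) → A
  Denby at 84 (w=300) → B
A captures 69; B captures 300.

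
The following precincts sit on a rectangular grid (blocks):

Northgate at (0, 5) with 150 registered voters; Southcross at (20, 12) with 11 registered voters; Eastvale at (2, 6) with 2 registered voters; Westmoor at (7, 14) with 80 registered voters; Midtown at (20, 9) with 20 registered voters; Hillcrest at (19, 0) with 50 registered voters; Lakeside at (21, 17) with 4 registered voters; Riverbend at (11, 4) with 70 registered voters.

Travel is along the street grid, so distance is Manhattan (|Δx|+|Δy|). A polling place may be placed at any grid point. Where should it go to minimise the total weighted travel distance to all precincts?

(7, 5)

Manhattan distance separates: Σwᵢ(|x−xᵢ|+|y−yᵢ|) = Σwᵢ|x−xᵢ| + Σwᵢ|y−yᵢ|, so x and y are optimised independently as 1-D weighted medians.
Total weight W = 387; half = 193.5.
x-coordinate, sorted with cumulative weight:
  x=0 (Northgate, w=150) cum 150
  x=2 (Eastvale, w=2) cum 152
  x=7 (Westmoor, w=80) cum 232  ← median
  x=11 (Riverbend, w=70) cum 302
  x=19 (Hillcrest, w=50) cum 352
  x=20 (Southcross, w=11) cum 363
  x=20 (Midtown, w=20) cum 383
  x=21 (Lakeside, w=4) cum 387
⇒ x* = 7
y-coordinate, sorted with cumulative weight:
  y=0 (Hillcrest, w=50) cum 50
  y=4 (Riverbend, w=70) cum 120
  y=5 (Northgate, w=150) cum 270  ← median
  y=6 (Eastvale, w=2) cum 272
  y=9 (Midtown, w=20) cum 292
  y=12 (Southcross, w=11) cum 303
  y=14 (Westmoor, w=80) cum 383
  y=17 (Lakeside, w=4) cum 387
⇒ y* = 5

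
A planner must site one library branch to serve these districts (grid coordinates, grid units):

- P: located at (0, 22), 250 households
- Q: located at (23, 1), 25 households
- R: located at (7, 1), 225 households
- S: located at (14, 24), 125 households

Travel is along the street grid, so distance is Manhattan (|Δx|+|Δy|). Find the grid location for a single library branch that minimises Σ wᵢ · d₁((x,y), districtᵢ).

Manhattan distance separates: Σwᵢ(|x−xᵢ|+|y−yᵢ|) = Σwᵢ|x−xᵢ| + Σwᵢ|y−yᵢ|, so x and y are optimised independently as 1-D weighted medians.
Total weight W = 625; half = 312.5.
x-coordinate, sorted with cumulative weight:
  x=0 (P, w=250) cum 250
  x=7 (R, w=225) cum 475  ← median
  x=14 (S, w=125) cum 600
  x=23 (Q, w=25) cum 625
⇒ x* = 7
y-coordinate, sorted with cumulative weight:
  y=1 (Q, w=25) cum 25
  y=1 (R, w=225) cum 250
  y=22 (P, w=250) cum 500  ← median
  y=24 (S, w=125) cum 625
⇒ y* = 22

(7, 22)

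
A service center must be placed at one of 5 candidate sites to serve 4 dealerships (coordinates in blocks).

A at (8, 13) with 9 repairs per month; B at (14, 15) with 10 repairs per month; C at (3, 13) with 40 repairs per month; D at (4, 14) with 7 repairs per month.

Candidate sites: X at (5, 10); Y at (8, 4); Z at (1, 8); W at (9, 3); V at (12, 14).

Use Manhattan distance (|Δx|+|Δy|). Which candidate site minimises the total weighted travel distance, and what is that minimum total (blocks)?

X, total 429 blocks

Total weighted distance at each candidate:
  X (5, 10): total = 429
  Y (8, 4): total = 909
  Z (1, 8): total = 651
  W (9, 3): total = 1021
  V (12, 14): total = 531
Minimum is at X with total 429 blocks.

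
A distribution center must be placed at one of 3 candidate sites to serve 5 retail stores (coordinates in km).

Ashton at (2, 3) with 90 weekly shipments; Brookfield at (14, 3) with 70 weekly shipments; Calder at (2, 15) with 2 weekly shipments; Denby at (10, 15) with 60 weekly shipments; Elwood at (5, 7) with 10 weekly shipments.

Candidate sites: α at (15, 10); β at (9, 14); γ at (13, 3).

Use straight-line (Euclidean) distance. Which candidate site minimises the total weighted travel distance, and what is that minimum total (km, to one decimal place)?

Total weighted distance at each candidate:
  α (15, 10): total = 2380.3
  β (9, 14): total = 2198.9
  γ (13, 3): total = 1924.2
Minimum is at γ with total 1924.2 km.

γ, total 1924.2 km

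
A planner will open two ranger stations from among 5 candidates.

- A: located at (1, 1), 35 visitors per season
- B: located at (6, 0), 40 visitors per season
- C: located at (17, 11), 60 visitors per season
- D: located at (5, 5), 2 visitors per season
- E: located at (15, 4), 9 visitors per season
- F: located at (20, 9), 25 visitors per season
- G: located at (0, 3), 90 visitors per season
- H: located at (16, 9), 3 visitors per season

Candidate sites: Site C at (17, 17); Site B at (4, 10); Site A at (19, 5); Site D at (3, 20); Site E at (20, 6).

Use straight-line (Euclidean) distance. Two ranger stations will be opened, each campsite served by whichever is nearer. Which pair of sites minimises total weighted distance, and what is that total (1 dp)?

{Site B, Site E}, total 1964.1

Evaluate every pair (each demand assigned to the nearer of the two):
  {Site B, Site E}: total = 1964.1
  {Site B, Site A}: total = 2010.4
  {Site C, Site B}: total = 2186.3
  {Site B, Site D}: total = 2807.7
  {Site A, Site D}: total = 3318.8
  {Site D, Site E}: total = 3350.0
  {Site A, Site E}: total = 3426.9
  {Site C, Site A}: total = 3465.1
  {Site C, Site E}: total = 3635.4
  {Site C, Site D}: total = 3777.7
Best pair: {Site B, Site E} with total 1964.1.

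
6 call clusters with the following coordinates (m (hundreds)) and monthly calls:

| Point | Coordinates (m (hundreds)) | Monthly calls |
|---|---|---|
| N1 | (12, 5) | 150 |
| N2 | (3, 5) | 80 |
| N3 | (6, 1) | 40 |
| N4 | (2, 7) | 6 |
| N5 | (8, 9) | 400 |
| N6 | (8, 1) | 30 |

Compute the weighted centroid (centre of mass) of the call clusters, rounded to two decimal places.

(8.12, 6.89)

The minimiser of Σwᵢ‖p−pᵢ‖² is the weighted centroid p* = (Σwᵢpᵢ)/(Σwᵢ).
Σwᵢ = 706.
Σwᵢxᵢ = 150·12 + 80·3 + 40·6 + 6·2 + 400·8 + 30·8 = 5732.
Σwᵢyᵢ = 150·5 + 80·5 + 40·1 + 6·7 + 400·9 + 30·1 = 4862.
x* = 5732/706 = 8.12, y* = 4862/706 = 6.89.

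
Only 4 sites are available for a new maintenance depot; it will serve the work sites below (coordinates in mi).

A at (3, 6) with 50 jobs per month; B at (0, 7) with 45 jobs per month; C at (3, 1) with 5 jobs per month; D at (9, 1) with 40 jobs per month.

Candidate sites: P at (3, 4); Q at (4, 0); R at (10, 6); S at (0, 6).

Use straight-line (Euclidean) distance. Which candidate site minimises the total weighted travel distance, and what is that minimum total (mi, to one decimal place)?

P, total 574.2 mi

Total weighted distance at each candidate:
  P (3, 4): total = 574.2
  Q (4, 0): total = 878.0
  R (10, 6): total = 1049.2
  S (0, 6): total = 636.0
Minimum is at P with total 574.2 mi.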